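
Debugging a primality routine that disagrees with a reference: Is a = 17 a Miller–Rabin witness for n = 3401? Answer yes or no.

n − 1 = 3400 = 2^3 · 425, so s = 3 and d = 425.
x_0 = 17^425 mod 3401 = 3253.
x_0 is neither 1 nor 3400, so continue squaring.
x_1 = 3253^2 mod 3401 = 1498.
x_2 = 1498^2 mod 3401 = 2745.
Reached i = s−1 = 2 without hitting −1: 17 is a Miller–Rabin witness and 3401 is composite.

yes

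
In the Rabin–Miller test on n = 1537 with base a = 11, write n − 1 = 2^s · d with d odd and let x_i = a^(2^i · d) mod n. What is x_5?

864

n − 1 = 1536 = 2^9 · 3, so s = 9 and d = 3.
x_0 = 11^3 mod 1537 = 1331.
x_1 = 1331^2 mod 1537 = 937.
x_2 = 937^2 mod 1537 = 342.
x_3 = 342^2 mod 1537 = 152.
x_4 = 152^2 mod 1537 = 49.
x_5 = 49^2 mod 1537 = 864.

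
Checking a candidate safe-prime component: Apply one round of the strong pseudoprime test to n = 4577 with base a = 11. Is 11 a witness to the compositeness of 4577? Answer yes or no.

no

n − 1 = 4576 = 2^5 · 143, so s = 5 and d = 143.
x_0 = 11^143 mod 4577 = 4576.
x_0 = 4576 ≡ −1, so 11 is not a witness.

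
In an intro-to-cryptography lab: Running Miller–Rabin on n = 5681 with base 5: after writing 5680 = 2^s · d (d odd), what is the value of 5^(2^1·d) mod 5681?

n − 1 = 5680 = 2^4 · 355, so s = 4 and d = 355.
x_0 = 5^355 mod 5681 = 4311.
x_1 = 4311^2 mod 5681 = 2170.

2170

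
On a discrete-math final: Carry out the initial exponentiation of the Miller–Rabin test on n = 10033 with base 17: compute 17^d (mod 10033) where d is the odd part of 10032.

n − 1 = 10032 = 2^4 · 627, so s = 4 and d = 627.
17^627 mod 10033 = 4518.

4518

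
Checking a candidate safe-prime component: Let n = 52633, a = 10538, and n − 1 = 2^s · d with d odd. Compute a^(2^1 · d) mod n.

n − 1 = 52632 = 2^3 · 6579, so s = 3 and d = 6579.
x_0 = 10538^6579 mod 52633 = 36875.
x_1 = 36875^2 mod 52633 = 44703.

44703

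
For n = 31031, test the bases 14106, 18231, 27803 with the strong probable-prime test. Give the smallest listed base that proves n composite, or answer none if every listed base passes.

18231

n − 1 = 31030 = 2^1 · 15515, so s = 1 and d = 15515.
Base 14106: x_0 = 14106^15515 mod 31031 = 1. x_0 = 1, so 14106 is not a witness.
Base 18231: x_0 = 18231^15515 mod 31031 = 19339. x_0 ∉ {1, 31030} and s = 1, so 18231 is a Miller–Rabin witness and 31031 is composite.
Base 27803: x_0 = 27803^15515 mod 31031 = 16708. x_0 ∉ {1, 31030} and s = 1, so 27803 is a Miller–Rabin witness and 31031 is composite.
The smallest witness among the given bases is 18231.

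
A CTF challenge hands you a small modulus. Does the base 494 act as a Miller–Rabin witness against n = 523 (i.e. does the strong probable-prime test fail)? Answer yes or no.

n − 1 = 522 = 2^1 · 261, so s = 1 and d = 261.
Repeated squaring mod 523: 494^1 ≡ 494, 494^2 ≡ 318, 494^4 ≡ 185, 494^8 ≡ 230, 494^16 ≡ 77, 494^32 ≡ 176, 494^64 ≡ 119, 494^128 ≡ 40, 494^256 ≡ 31.
261 = 256 + 4 + 1, so 494^261 ≡ 31·185·494 ≡ 522 (mod 523).
x_0 = 494^261 mod 523 = 522.
x_0 = 522 ≡ −1, so 494 is not a witness.

no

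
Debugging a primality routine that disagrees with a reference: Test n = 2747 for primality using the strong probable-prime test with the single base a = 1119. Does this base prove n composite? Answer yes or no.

n − 1 = 2746 = 2^1 · 1373, so s = 1 and d = 1373.
By repeated squaring, 1119^1373 ≡ 1694 (mod 2747).
x_0 = 1119^1373 mod 2747 = 1694.
x_0 ∉ {1, 2746} and s = 1, so 1119 is a Miller–Rabin witness and 2747 is composite.

yes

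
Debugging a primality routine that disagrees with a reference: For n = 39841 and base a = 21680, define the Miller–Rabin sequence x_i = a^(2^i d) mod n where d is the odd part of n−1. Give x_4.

n − 1 = 39840 = 2^5 · 1245, so s = 5 and d = 1245.
x_0 = 21680^1245 mod 39841 = 2157.
x_1 = 2157^2 mod 39841 = 31093.
x_2 = 31093^2 mod 39841 = 32784.
x_3 = 32784^2 mod 39841 = 39840.
x_4 = 39840^2 mod 39841 = 1.

1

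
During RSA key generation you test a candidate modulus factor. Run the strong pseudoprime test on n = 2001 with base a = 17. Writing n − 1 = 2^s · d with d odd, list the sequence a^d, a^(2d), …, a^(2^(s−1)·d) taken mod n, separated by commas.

n − 1 = 2000 = 2^4 · 125, so s = 4 and d = 125.
x_0 = 17^125 mod 2001 = 452.
x_1 = 452^2 mod 2001 = 202.
x_2 = 202^2 mod 2001 = 784.
x_3 = 784^2 mod 2001 = 349.

452, 202, 784, 349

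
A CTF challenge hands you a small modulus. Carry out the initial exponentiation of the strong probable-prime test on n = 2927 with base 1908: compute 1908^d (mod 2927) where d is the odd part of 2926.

n − 1 = 2926 = 2^1 · 1463, so s = 1 and d = 1463.
Repeated squaring mod 2927: 1908^1 ≡ 1908, 1908^2 ≡ 2203, 1908^4 ≡ 243, 1908^8 ≡ 509, 1908^16 ≡ 1505, 1908^32 ≡ 2454, 1908^64 ≡ 1277, 1908^128 ≡ 390, 1908^256 ≡ 2823, 1908^512 ≡ 2035, 1908^1024 ≡ 2447.
1463 = 1024 + 256 + 128 + 32 + 16 + 4 + 2 + 1, so 1908^1463 ≡ 2447·2823·390·2454·1505·243·2203·1908 ≡ 2926 (mod 2927).

2926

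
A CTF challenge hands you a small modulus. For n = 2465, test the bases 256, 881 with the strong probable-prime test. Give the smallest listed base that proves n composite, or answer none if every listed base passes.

881

n − 1 = 2464 = 2^5 · 77, so s = 5 and d = 77.
Base 256: x_0 = 256^77 mod 2465 = 1. x_0 = 1, so 256 is not a witness.
Base 881: x_0 = 881^77 mod 2465 = 481. x_0 is neither 1 nor 2464, so continue squaring. x_1 = 481^2 mod 2465 = 2116. x_2 = 2116^2 mod 2465 = 1016. x_3 = 1016^2 mod 2465 = 1886. x_4 = 1886^2 mod 2465 = 1. x_4 = 1 but x_3 ≠ ±1, a nontrivial square root of 1 — 881 is a witness and 2465 is composite.
The smallest witness among the given bases is 881.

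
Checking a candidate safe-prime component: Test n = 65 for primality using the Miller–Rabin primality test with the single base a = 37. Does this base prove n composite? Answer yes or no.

n − 1 = 64 = 2^6 · 1, so s = 6 and d = 1.
x_0 = 37^1 mod 65 = 37.
x_0 is neither 1 nor 64, so continue squaring.
x_1 = 37^2 mod 65 = 4.
x_2 = 4^2 mod 65 = 16.
x_3 = 16^2 mod 65 = 61.
x_4 = 61^2 mod 65 = 16.
x_5 = 16^2 mod 65 = 61.
Reached i = s−1 = 5 without hitting −1: 37 is a Miller–Rabin witness and 65 is composite.

yes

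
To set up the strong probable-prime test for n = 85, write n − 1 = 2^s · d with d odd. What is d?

Halving: 84 → 42 → 21; 21 is odd.
So 84 = 2^2 · 21.

21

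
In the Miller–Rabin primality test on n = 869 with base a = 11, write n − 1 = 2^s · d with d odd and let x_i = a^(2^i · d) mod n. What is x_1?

n − 1 = 868 = 2^2 · 217, so s = 2 and d = 217.
x_0 = 11^217 mod 869 = 704.
x_1 = 704^2 mod 869 = 286.

286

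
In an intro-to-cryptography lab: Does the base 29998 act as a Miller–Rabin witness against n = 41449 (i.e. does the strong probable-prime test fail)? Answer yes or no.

n − 1 = 41448 = 2^3 · 5181, so s = 3 and d = 5181.
x_0 = 29998^5181 mod 41449 = 41448.
x_0 = 41448 ≡ −1, so 29998 is not a witness.

no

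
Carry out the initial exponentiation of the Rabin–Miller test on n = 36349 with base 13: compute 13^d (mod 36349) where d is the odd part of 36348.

n − 1 = 36348 = 2^2 · 9087, so s = 2 and d = 9087.
13^9087 mod 36349 = 8669.

8669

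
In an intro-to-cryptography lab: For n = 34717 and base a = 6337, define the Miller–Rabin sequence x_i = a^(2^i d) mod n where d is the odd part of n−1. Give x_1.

n − 1 = 34716 = 2^2 · 8679, so s = 2 and d = 8679.
x_0 = 6337^8679 mod 34717 = 32461.
x_1 = 32461^2 mod 34717 = 20854.

20854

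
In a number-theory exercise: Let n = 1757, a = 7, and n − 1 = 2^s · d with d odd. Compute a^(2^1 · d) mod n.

n − 1 = 1756 = 2^2 · 439, so s = 2 and d = 439.
x_0 = 7^439 mod 1757 = 1463.
x_1 = 1463^2 mod 1757 = 343.

343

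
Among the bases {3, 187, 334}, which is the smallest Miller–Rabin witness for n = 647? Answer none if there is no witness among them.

n − 1 = 646 = 2^1 · 323, so s = 1 and d = 323.
Base 3: x_0 = 3^323 mod 647 = 1. x_0 = 1, so 3 is not a witness.
Base 187: x_0 = 187^323 mod 647 = 646. x_0 = 646 ≡ −1, so 187 is not a witness.
Base 334: x_0 = 334^323 mod 647 = 1. x_0 = 1, so 334 is not a witness.
No listed base is a witness for 647.

none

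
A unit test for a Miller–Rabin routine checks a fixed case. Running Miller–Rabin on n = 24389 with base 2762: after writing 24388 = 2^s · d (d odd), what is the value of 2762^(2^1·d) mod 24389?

n − 1 = 24388 = 2^2 · 6097, so s = 2 and d = 6097.
x_0 = 2762^6097 mod 24389 = 20620.
x_1 = 20620^2 mod 24389 = 10963.

10963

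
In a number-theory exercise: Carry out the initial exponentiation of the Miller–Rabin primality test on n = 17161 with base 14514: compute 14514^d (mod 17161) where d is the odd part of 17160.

13885

n − 1 = 17160 = 2^3 · 2145, so s = 3 and d = 2145.
14514^2145 mod 17161 = 13885.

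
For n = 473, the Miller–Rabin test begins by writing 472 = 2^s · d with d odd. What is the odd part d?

Halving: 472 → 236 → 118 → 59; 59 is odd.
So 472 = 2^3 · 59.

59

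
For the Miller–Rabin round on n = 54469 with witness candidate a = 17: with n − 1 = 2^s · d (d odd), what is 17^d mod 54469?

n − 1 = 54468 = 2^2 · 13617, so s = 2 and d = 13617.
Repeated squaring mod 54469: 17^1 ≡ 17, 17^2 ≡ 289, 17^4 ≡ 29052, 17^8 ≡ 21549, 17^16 ≡ 11176, 17^32 ≡ 5559, 17^64 ≡ 18558, 17^128 ≡ 46346, 17^256 ≡ 21170, 17^512 ≡ 52437, 17^1024 ≡ 43849, 17^2048 ≡ 33570, 17^4096 ≡ 35759, 17^8192 ≡ 46306.
13617 = 8192 + 4096 + 1024 + 256 + 32 + 16 + 1, so 17^13617 ≡ 46306·35759·43849·21170·5559·11176·17 ≡ 54468 (mod 54469).

54468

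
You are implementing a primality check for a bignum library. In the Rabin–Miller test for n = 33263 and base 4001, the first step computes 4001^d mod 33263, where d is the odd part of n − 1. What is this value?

13890

n − 1 = 33262 = 2^1 · 16631, so s = 1 and d = 16631.
Repeated squaring mod 33263: 4001^1 ≡ 4001, 4001^2 ≡ 8498, 4001^4 ≡ 2031, 4001^8 ≡ 349, 4001^16 ≡ 22012, 4001^32 ≡ 19286, 4001^64 ≡ 2930, 4001^128 ≡ 3046, 4001^256 ≡ 31002, 4001^512 ≡ 22882, 4001^1024 ≡ 26304, 4001^2048 ≡ 30016, 4001^4096 ≡ 31901, 4001^8192 ≡ 25579, 4001^16384 ≡ 2031.
16631 = 16384 + 128 + 64 + 32 + 16 + 4 + 2 + 1, so 4001^16631 ≡ 2031·3046·2930·19286·22012·2031·8498·4001 ≡ 13890 (mod 33263).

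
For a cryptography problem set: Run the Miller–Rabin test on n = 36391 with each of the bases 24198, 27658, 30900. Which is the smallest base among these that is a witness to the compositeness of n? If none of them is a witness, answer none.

27658

n − 1 = 36390 = 2^1 · 18195, so s = 1 and d = 18195.
Base 24198: x_0 = 24198^18195 mod 36391 = 1. x_0 = 1, so 24198 is not a witness.
Base 27658: x_0 = 27658^18195 mod 36391 = 18481. x_0 ∉ {1, 36390} and s = 1, so 27658 is a Miller–Rabin witness and 36391 is composite.
Base 30900: x_0 = 30900^18195 mod 36391 = 7788. x_0 ∉ {1, 36390} and s = 1, so 30900 is a Miller–Rabin witness and 36391 is composite.
The smallest witness among the given bases is 27658.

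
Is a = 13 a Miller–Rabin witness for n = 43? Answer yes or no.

no

n − 1 = 42 = 2^1 · 21, so s = 1 and d = 21.
x_0 = 13^21 mod 43 = 1.
x_0 = 1, so 13 is not a witness.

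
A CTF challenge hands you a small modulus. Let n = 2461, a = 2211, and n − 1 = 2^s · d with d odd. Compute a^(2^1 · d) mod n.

n − 1 = 2460 = 2^2 · 615, so s = 2 and d = 615.
x_0 = 2211^615 mod 2461 = 1572.
x_1 = 1572^2 mod 2461 = 340.

340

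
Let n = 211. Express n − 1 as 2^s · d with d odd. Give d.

Halving: 210 → 105; 105 is odd.
So 210 = 2^1 · 105.

105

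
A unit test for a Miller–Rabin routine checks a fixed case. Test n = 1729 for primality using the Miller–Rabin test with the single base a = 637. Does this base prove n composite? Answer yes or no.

yes

n − 1 = 1728 = 2^6 · 27, so s = 6 and d = 27.
Repeated squaring mod 1729: 637^1 ≡ 637, 637^2 ≡ 1183, 637^4 ≡ 728, 637^8 ≡ 910, 637^16 ≡ 1638.
27 = 16 + 8 + 2 + 1, so 637^27 ≡ 1638·910·1183·637 ≡ 455 (mod 1729).
x_0 = 637^27 mod 1729 = 455.
x_0 is neither 1 nor 1728, so continue squaring.
x_1 = 455^2 mod 1729 = 1274.
x_2 = 1274^2 mod 1729 = 1274.
x_3 = 1274^2 mod 1729 = 1274.
x_4 = 1274^2 mod 1729 = 1274.
x_5 = 1274^2 mod 1729 = 1274.
Reached i = s−1 = 5 without hitting −1: 637 is a Miller–Rabin witness and 1729 is composite.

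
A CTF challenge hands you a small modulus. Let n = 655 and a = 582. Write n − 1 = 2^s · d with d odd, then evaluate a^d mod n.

613

n − 1 = 654 = 2^1 · 327, so s = 1 and d = 327.
Repeated squaring mod 655: 582^1 ≡ 582, 582^2 ≡ 89, 582^4 ≡ 61, 582^8 ≡ 446, 582^16 ≡ 451, 582^32 ≡ 351, 582^64 ≡ 61, 582^128 ≡ 446, 582^256 ≡ 451.
327 = 256 + 64 + 4 + 2 + 1, so 582^327 ≡ 451·61·61·89·582 ≡ 613 (mod 655).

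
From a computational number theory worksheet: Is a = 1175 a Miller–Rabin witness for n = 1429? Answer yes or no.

no

n − 1 = 1428 = 2^2 · 357, so s = 2 and d = 357.
x_0 = 1175^357 mod 1429 = 809.
x_0 is neither 1 nor 1428, so continue squaring.
x_1 = 809^2 mod 1429 = 1428.
x_1 ≡ −1, so 1175 is not a witness.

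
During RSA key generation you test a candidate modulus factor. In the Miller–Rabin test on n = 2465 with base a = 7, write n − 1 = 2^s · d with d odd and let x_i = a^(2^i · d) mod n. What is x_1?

784

n − 1 = 2464 = 2^5 · 77, so s = 5 and d = 77.
x_0 = 7^77 mod 2465 = 2437.
x_1 = 2437^2 mod 2465 = 784.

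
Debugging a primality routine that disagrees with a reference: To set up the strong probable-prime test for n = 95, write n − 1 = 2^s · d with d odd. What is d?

47

Halving: 94 → 47; 47 is odd.
So 94 = 2^1 · 47.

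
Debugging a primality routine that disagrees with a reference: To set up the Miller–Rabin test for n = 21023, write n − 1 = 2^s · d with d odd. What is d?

Halving: 21022 → 10511; 10511 is odd.
So 21022 = 2^1 · 10511.

10511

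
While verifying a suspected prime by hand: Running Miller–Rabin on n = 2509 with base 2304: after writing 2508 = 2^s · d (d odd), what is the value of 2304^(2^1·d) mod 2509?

274

n − 1 = 2508 = 2^2 · 627, so s = 2 and d = 627.
Repeated squaring mod 2509: 2304^1 ≡ 2304, 2304^2 ≡ 1881, 2304^4 ≡ 471, 2304^8 ≡ 1049, 2304^16 ≡ 1459, 2304^32 ≡ 1049, 2304^64 ≡ 1459, 2304^128 ≡ 1049, 2304^256 ≡ 1459, 2304^512 ≡ 1049.
627 = 512 + 64 + 32 + 16 + 2 + 1, so 2304^627 ≡ 1049·1459·1049·1459·1881·2304 ≡ 781 (mod 2509).
x_0 = 781.
x_1 = 781^2 mod 2509 = 274.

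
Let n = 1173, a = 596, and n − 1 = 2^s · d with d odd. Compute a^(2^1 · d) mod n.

307

n − 1 = 1172 = 2^2 · 293, so s = 2 and d = 293.
x_0 = 596^293 mod 1173 = 953.
x_1 = 953^2 mod 1173 = 307.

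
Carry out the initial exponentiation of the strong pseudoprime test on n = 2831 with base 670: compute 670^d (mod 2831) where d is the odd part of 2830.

690

n − 1 = 2830 = 2^1 · 1415, so s = 1 and d = 1415.
Repeated squaring mod 2831: 670^1 ≡ 670, 670^2 ≡ 1602, 670^4 ≡ 1518, 670^8 ≡ 2721, 670^16 ≡ 776, 670^32 ≡ 2004, 670^64 ≡ 1658, 670^128 ≡ 63, 670^256 ≡ 1138, 670^512 ≡ 1277, 670^1024 ≡ 73.
1415 = 1024 + 256 + 128 + 4 + 2 + 1, so 670^1415 ≡ 73·1138·63·1518·1602·670 ≡ 690 (mod 2831).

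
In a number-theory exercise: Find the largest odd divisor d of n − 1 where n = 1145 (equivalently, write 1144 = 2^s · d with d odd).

Halving: 1144 → 572 → 286 → 143; 143 is odd.
So 1144 = 2^3 · 143.

143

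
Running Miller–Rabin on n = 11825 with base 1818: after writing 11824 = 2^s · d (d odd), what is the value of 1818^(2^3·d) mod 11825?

n − 1 = 11824 = 2^4 · 739, so s = 4 and d = 739.
x_0 = 1818^739 mod 11825 = 807.
x_1 = 807^2 mod 11825 = 874.
x_2 = 874^2 mod 11825 = 7076.
x_3 = 7076^2 mod 11825 = 2726.

2726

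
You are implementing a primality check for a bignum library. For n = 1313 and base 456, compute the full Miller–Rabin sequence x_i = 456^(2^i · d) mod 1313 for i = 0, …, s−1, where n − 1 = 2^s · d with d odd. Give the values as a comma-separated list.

92, 586, 703, 521, 963

n − 1 = 1312 = 2^5 · 41, so s = 5 and d = 41.
x_0 = 456^41 mod 1313 = 92.
x_1 = 92^2 mod 1313 = 586.
x_2 = 586^2 mod 1313 = 703.
x_3 = 703^2 mod 1313 = 521.
x_4 = 521^2 mod 1313 = 963.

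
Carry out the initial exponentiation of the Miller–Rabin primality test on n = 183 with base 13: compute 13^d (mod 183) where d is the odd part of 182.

13

n − 1 = 182 = 2^1 · 91, so s = 1 and d = 91.
13^91 mod 183 = 13.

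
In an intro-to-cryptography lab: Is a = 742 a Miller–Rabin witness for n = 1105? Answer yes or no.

yes

n − 1 = 1104 = 2^4 · 69, so s = 4 and d = 69.
Repeated squaring mod 1105: 742^1 ≡ 742, 742^2 ≡ 274, 742^4 ≡ 1041, 742^8 ≡ 781, 742^16 ≡ 1, 742^32 ≡ 1, 742^64 ≡ 1.
69 = 64 + 4 + 1, so 742^69 ≡ 1·1041·742 ≡ 27 (mod 1105).
x_0 = 742^69 mod 1105 = 27.
x_0 is neither 1 nor 1104, so continue squaring.
x_1 = 27^2 mod 1105 = 729.
x_2 = 729^2 mod 1105 = 1041.
x_3 = 1041^2 mod 1105 = 781.
Reached i = s−1 = 3 without hitting −1: 742 is a Miller–Rabin witness and 1105 is composite.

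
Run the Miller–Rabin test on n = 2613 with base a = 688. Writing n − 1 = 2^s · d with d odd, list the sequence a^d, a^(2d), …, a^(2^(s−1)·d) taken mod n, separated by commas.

n − 1 = 2612 = 2^2 · 653, so s = 2 and d = 653.
x_0 = 688^653 mod 2613 = 883.
x_1 = 883^2 mod 2613 = 1015.

883, 1015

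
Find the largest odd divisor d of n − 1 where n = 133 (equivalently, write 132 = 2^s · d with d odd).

Halving: 132 → 66 → 33; 33 is odd.
So 132 = 2^2 · 33.

33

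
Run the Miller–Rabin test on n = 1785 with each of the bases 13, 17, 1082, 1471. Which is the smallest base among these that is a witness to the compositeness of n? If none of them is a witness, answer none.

n − 1 = 1784 = 2^3 · 223, so s = 3 and d = 223.
Base 13: x_0 = 13^223 mod 1785 = 412. x_0 is neither 1 nor 1784, so continue squaring. x_1 = 412^2 mod 1785 = 169. x_2 = 169^2 mod 1785 = 1. x_2 = 1 but x_1 ≠ ±1, a nontrivial square root of 1 — 13 is a witness and 1785 is composite.
Base 17: x_0 = 17^223 mod 1785 = 1088. x_0 is neither 1 nor 1784, so continue squaring. x_1 = 1088^2 mod 1785 = 289. x_2 = 289^2 mod 1785 = 1411. Reached i = s−1 = 2 without hitting −1: 17 is a Miller–Rabin witness and 1785 is composite.
Base 1082: x_0 = 1082^223 mod 1785 = 473. x_0 is neither 1 nor 1784, so continue squaring. x_1 = 473^2 mod 1785 = 604. x_2 = 604^2 mod 1785 = 676. Reached i = s−1 = 2 without hitting −1: 1082 is a Miller–Rabin witness and 1785 is composite.
Base 1471: x_0 = 1471^223 mod 1785 = 631. x_0 is neither 1 nor 1784, so continue squaring. x_1 = 631^2 mod 1785 = 106. x_2 = 106^2 mod 1785 = 526. Reached i = s−1 = 2 without hitting −1: 1471 is a Miller–Rabin witness and 1785 is composite.
The smallest witness among the given bases is 13.

13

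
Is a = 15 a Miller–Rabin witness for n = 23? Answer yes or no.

no

n − 1 = 22 = 2^1 · 11, so s = 1 and d = 11.
x_0 = 15^11 mod 23 = 22.
x_0 = 22 ≡ −1, so 15 is not a witness.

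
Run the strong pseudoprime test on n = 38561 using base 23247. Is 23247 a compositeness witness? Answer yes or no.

no

n − 1 = 38560 = 2^5 · 1205, so s = 5 and d = 1205.
x_0 = 23247^1205 mod 38561 = 1618.
x_0 is neither 1 nor 38560, so continue squaring.
x_1 = 1618^2 mod 38561 = 34337.
x_2 = 34337^2 mod 38561 = 26994.
x_3 = 26994^2 mod 38561 = 27380.
x_4 = 27380^2 mod 38561 = 38560.
x_4 ≡ −1, so 23247 is not a witness.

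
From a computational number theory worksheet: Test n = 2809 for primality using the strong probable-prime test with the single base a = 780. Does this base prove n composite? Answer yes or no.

no

n − 1 = 2808 = 2^3 · 351, so s = 3 and d = 351.
x_0 = 780^351 mod 2809 = 2808.
x_0 = 2808 ≡ −1, so 780 is not a witness.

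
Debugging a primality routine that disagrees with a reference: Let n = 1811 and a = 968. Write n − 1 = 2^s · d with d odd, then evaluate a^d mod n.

n − 1 = 1810 = 2^1 · 905, so s = 1 and d = 905.
Repeated squaring mod 1811: 968^1 ≡ 968, 968^2 ≡ 737, 968^4 ≡ 1680, 968^8 ≡ 862, 968^16 ≡ 534, 968^32 ≡ 829, 968^64 ≡ 872, 968^128 ≡ 1575, 968^256 ≡ 1366, 968^512 ≡ 626.
905 = 512 + 256 + 128 + 8 + 1, so 968^905 ≡ 626·1366·1575·862·968 ≡ 1810 (mod 1811).

1810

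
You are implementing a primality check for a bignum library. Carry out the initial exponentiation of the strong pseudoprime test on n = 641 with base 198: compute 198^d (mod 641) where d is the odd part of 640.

n − 1 = 640 = 2^7 · 5, so s = 7 and d = 5.
By repeated squaring, 198^5 ≡ 25 (mod 641).

25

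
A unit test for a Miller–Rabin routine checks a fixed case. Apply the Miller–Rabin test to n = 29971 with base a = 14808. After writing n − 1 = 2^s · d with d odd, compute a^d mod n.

26079

n − 1 = 29970 = 2^1 · 14985, so s = 1 and d = 14985.
14808^14985 mod 29971 = 26079.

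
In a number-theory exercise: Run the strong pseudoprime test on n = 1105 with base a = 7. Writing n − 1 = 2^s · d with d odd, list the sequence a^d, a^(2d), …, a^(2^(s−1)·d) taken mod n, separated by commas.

n − 1 = 1104 = 2^4 · 69, so s = 4 and d = 69.
x_0 = 7^69 mod 1105 = 827.
x_1 = 827^2 mod 1105 = 1039.
x_2 = 1039^2 mod 1105 = 1041.
x_3 = 1041^2 mod 1105 = 781.

827, 1039, 1041, 781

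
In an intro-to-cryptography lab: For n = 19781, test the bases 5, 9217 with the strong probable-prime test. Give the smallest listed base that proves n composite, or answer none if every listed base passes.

5

n − 1 = 19780 = 2^2 · 4945, so s = 2 and d = 4945.
Base 5: x_0 = 5^4945 mod 19781 = 15832. x_0 is neither 1 nor 19780, so continue squaring. x_1 = 15832^2 mod 19781 = 7173. Reached i = s−1 = 1 without hitting −1: 5 is a Miller–Rabin witness and 19781 is composite.
Base 9217: x_0 = 9217^4945 mod 19781 = 6189. x_0 is neither 1 nor 19780, so continue squaring. x_1 = 6189^2 mod 19781 = 7705. Reached i = s−1 = 1 without hitting −1: 9217 is a Miller–Rabin witness and 19781 is composite.
The smallest witness among the given bases is 5.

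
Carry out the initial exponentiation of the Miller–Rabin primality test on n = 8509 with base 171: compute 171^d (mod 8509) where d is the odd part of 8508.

1006

n − 1 = 8508 = 2^2 · 2127, so s = 2 and d = 2127.
171^2127 mod 8509 = 1006.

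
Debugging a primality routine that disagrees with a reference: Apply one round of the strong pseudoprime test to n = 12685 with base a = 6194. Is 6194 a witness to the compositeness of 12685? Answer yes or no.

no

n − 1 = 12684 = 2^2 · 3171, so s = 2 and d = 3171.
By repeated squaring, 6194^3171 ≡ 12684 (mod 12685).
x_0 = 6194^3171 mod 12685 = 12684.
x_0 = 12684 ≡ −1, so 6194 is not a witness.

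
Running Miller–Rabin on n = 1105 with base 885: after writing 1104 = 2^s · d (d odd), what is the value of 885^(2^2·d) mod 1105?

n − 1 = 1104 = 2^4 · 69, so s = 4 and d = 69.
x_0 = 885^69 mod 1105 = 885.
x_1 = 885^2 mod 1105 = 885.
x_2 = 885^2 mod 1105 = 885.

885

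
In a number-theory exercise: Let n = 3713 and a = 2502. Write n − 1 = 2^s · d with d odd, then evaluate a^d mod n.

1702

n − 1 = 3712 = 2^7 · 29, so s = 7 and d = 29.
2502^29 mod 3713 = 1702.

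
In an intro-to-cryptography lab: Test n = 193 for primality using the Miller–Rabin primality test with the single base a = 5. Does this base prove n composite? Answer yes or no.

no

n − 1 = 192 = 2^6 · 3, so s = 6 and d = 3.
x_0 = 5^3 mod 193 = 125.
x_0 is neither 1 nor 192, so continue squaring.
x_1 = 125^2 mod 193 = 185.
x_2 = 185^2 mod 193 = 64.
x_3 = 64^2 mod 193 = 43.
x_4 = 43^2 mod 193 = 112.
x_5 = 112^2 mod 193 = 192.
x_5 ≡ −1, so 5 is not a witness.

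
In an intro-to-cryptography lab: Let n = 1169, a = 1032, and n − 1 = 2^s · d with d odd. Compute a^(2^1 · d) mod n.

n − 1 = 1168 = 2^4 · 73, so s = 4 and d = 73.
x_0 = 1032^73 mod 1169 = 1039.
x_1 = 1039^2 mod 1169 = 534.

534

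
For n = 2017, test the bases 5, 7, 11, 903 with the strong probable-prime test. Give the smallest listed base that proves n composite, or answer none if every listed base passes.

none

n − 1 = 2016 = 2^5 · 63, so s = 5 and d = 63.
Base 5: x_0 = 5^63 mod 2017 = 500. x_0 is neither 1 nor 2016, so continue squaring. x_1 = 500^2 mod 2017 = 1909. x_2 = 1909^2 mod 2017 = 1579. x_3 = 1579^2 mod 2017 = 229. x_4 = 229^2 mod 2017 = 2016. x_4 ≡ −1, so 5 is not a witness.
Base 7: x_0 = 7^63 mod 2017 = 1326. x_0 is neither 1 nor 2016, so continue squaring. x_1 = 1326^2 mod 2017 = 1469. x_2 = 1469^2 mod 2017 = 1788. x_3 = 1788^2 mod 2017 = 2016. x_3 ≡ −1, so 7 is not a witness.
Base 11: x_0 = 11^63 mod 2017 = 229. x_0 is neither 1 nor 2016, so continue squaring. x_1 = 229^2 mod 2017 = 2016. x_1 ≡ −1, so 11 is not a witness.
Base 903: x_0 = 903^63 mod 2017 = 459. x_0 is neither 1 nor 2016, so continue squaring. x_1 = 459^2 mod 2017 = 913. x_2 = 913^2 mod 2017 = 548. x_3 = 548^2 mod 2017 = 1788. x_4 = 1788^2 mod 2017 = 2016. x_4 ≡ −1, so 903 is not a witness.
No listed base is a witness for 2017.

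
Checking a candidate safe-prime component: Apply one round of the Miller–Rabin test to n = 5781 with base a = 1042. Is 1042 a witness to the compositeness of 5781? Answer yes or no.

n − 1 = 5780 = 2^2 · 1445, so s = 2 and d = 1445.
Repeated squaring mod 5781: 1042^1 ≡ 1042, 1042^2 ≡ 4717, 1042^4 ≡ 4801, 1042^8 ≡ 754, 1042^16 ≡ 1978, 1042^32 ≡ 4528, 1042^64 ≡ 3358, 1042^128 ≡ 3214, 1042^256 ≡ 4930, 1042^512 ≡ 1576, 1042^1024 ≡ 3727.
1445 = 1024 + 256 + 128 + 32 + 4 + 1, so 1042^1445 ≡ 3727·4930·3214·4528·4801·1042 ≡ 1954 (mod 5781).
x_0 = 1042^1445 mod 5781 = 1954.
x_0 is neither 1 nor 5780, so continue squaring.
x_1 = 1954^2 mod 5781 = 2656.
Reached i = s−1 = 1 without hitting −1: 1042 is a Miller–Rabin witness and 5781 is composite.

yes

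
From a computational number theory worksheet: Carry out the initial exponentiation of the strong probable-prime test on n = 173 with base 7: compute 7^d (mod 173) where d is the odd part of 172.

n − 1 = 172 = 2^2 · 43, so s = 2 and d = 43.
7^43 mod 173 = 93.

93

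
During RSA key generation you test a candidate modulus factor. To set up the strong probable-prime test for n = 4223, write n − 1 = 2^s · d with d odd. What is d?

Halving: 4222 → 2111; 2111 is odd.
So 4222 = 2^1 · 2111.

2111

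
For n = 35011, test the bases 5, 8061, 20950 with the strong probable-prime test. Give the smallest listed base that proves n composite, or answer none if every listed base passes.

5

n − 1 = 35010 = 2^1 · 17505, so s = 1 and d = 17505.
Base 5: x_0 = 5^17505 mod 35011 = 12866. x_0 ∉ {1, 35010} and s = 1, so 5 is a Miller–Rabin witness and 35011 is composite.
Base 8061: x_0 = 8061^17505 mod 35011 = 1122. x_0 ∉ {1, 35010} and s = 1, so 8061 is a Miller–Rabin witness and 35011 is composite.
Base 20950: x_0 = 20950^17505 mod 35011 = 5026. x_0 ∉ {1, 35010} and s = 1, so 20950 is a Miller–Rabin witness and 35011 is composite.
The smallest witness among the given bases is 5.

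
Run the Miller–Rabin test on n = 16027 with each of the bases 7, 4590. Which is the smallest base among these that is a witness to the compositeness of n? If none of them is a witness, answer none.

7

n − 1 = 16026 = 2^1 · 8013, so s = 1 and d = 8013.
Base 7: x_0 = 7^8013 mod 16027 = 5799. x_0 ∉ {1, 16026} and s = 1, so 7 is a Miller–Rabin witness and 16027 is composite.
Base 4590: x_0 = 4590^8013 mod 16027 = 10796. x_0 ∉ {1, 16026} and s = 1, so 4590 is a Miller–Rabin witness and 16027 is composite.
The smallest witness among the given bases is 7.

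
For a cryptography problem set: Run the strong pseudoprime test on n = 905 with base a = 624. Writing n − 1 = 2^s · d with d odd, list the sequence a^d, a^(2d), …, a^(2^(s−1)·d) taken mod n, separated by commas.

9, 81, 226

n − 1 = 904 = 2^3 · 113, so s = 3 and d = 113.
x_0 = 624^113 mod 905 = 9.
x_1 = 9^2 mod 905 = 81.
x_2 = 81^2 mod 905 = 226.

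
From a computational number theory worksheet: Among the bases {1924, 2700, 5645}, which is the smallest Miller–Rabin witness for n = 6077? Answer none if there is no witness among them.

1924

n − 1 = 6076 = 2^2 · 1519, so s = 2 and d = 1519.
Base 1924: x_0 = 1924^1519 mod 6077 = 3155. x_0 is neither 1 nor 6076, so continue squaring. x_1 = 3155^2 mod 6077 = 5976. Reached i = s−1 = 1 without hitting −1: 1924 is a Miller–Rabin witness and 6077 is composite.
Base 2700: x_0 = 2700^1519 mod 6077 = 1775. x_0 is neither 1 nor 6076, so continue squaring. x_1 = 1775^2 mod 6077 = 2739. Reached i = s−1 = 1 without hitting −1: 2700 is a Miller–Rabin witness and 6077 is composite.
Base 5645: x_0 = 5645^1519 mod 6077 = 3633. x_0 is neither 1 nor 6076, so continue squaring. x_1 = 3633^2 mod 6077 = 5522. Reached i = s−1 = 1 without hitting −1: 5645 is a Miller–Rabin witness and 6077 is composite.
The smallest witness among the given bases is 1924.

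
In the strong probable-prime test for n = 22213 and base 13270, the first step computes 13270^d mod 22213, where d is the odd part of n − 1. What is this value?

2347

n − 1 = 22212 = 2^2 · 5553, so s = 2 and d = 5553.
13270^5553 mod 22213 = 2347.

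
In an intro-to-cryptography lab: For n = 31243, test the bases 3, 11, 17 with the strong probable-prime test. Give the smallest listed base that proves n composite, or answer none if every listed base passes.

3

n − 1 = 31242 = 2^1 · 15621, so s = 1 and d = 15621.
Base 3: x_0 = 3^15621 mod 31243 = 19079. x_0 ∉ {1, 31242} and s = 1, so 3 is a Miller–Rabin witness and 31243 is composite.
Base 11: x_0 = 11^15621 mod 31243 = 5384. x_0 ∉ {1, 31242} and s = 1, so 11 is a Miller–Rabin witness and 31243 is composite.
Base 17: x_0 = 17^15621 mod 31243 = 4190. x_0 ∉ {1, 31242} and s = 1, so 17 is a Miller–Rabin witness and 31243 is composite.
The smallest witness among the given bases is 3.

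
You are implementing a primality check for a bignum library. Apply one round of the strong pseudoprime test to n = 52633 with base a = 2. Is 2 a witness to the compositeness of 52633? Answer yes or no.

no

n − 1 = 52632 = 2^3 · 6579, so s = 3 and d = 6579.
x_0 = 2^6579 mod 52633 = 1.
x_0 = 1, so 2 is not a witness.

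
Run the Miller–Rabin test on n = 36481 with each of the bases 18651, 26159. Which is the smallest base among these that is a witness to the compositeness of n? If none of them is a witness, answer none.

n − 1 = 36480 = 2^7 · 285, so s = 7 and d = 285.
Base 18651: x_0 = 18651^285 mod 36481 = 36480. x_0 = 36480 ≡ −1, so 18651 is not a witness.
Base 26159: x_0 = 26159^285 mod 36481 = 36480. x_0 = 36480 ≡ −1, so 26159 is not a witness.
No listed base is a witness for 36481.

none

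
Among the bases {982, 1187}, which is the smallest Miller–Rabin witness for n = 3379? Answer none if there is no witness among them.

n − 1 = 3378 = 2^1 · 1689, so s = 1 and d = 1689.
Base 982: x_0 = 982^1689 mod 3379 = 3053. x_0 ∉ {1, 3378} and s = 1, so 982 is a Miller–Rabin witness and 3379 is composite.
Base 1187: x_0 = 1187^1689 mod 3379 = 1740. x_0 ∉ {1, 3378} and s = 1, so 1187 is a Miller–Rabin witness and 3379 is composite.
The smallest witness among the given bases is 982.

982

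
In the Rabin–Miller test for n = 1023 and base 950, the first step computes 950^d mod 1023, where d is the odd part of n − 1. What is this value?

950

n − 1 = 1022 = 2^1 · 511, so s = 1 and d = 511.
Repeated squaring mod 1023: 950^1 ≡ 950, 950^2 ≡ 214, 950^4 ≡ 784, 950^8 ≡ 856, 950^16 ≡ 268, 950^32 ≡ 214, 950^64 ≡ 784, 950^128 ≡ 856, 950^256 ≡ 268.
511 = 256 + 128 + 64 + 32 + 16 + 8 + 4 + 2 + 1, so 950^511 ≡ 268·856·784·214·268·856·784·214·950 ≡ 950 (mod 1023).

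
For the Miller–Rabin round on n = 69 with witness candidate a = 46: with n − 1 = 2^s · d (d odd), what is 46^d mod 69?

46

n − 1 = 68 = 2^2 · 17, so s = 2 and d = 17.
By repeated squaring, 46^17 ≡ 46 (mod 69).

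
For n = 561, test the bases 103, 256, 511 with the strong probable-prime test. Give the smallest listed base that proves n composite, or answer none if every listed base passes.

n − 1 = 560 = 2^4 · 35, so s = 4 and d = 35.
Base 103: x_0 = 103^35 mod 561 = 1. x_0 = 1, so 103 is not a witness.
Base 256: x_0 = 256^35 mod 561 = 1. x_0 = 1, so 256 is not a witness.
Base 511: x_0 = 511^35 mod 561 = 1. x_0 = 1, so 511 is not a witness.
No listed base is a witness for 561.

none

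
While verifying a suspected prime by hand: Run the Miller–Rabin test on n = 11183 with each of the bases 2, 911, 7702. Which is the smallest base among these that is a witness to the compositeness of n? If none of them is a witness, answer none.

2

n − 1 = 11182 = 2^1 · 5591, so s = 1 and d = 5591.
Base 2: x_0 = 2^5591 mod 11183 = 952. x_0 ∉ {1, 11182} and s = 1, so 2 is a Miller–Rabin witness and 11183 is composite.
Base 911: x_0 = 911^5591 mod 11183 = 6370. x_0 ∉ {1, 11182} and s = 1, so 911 is a Miller–Rabin witness and 11183 is composite.
Base 7702: x_0 = 7702^5591 mod 11183 = 971. x_0 ∉ {1, 11182} and s = 1, so 7702 is a Miller–Rabin witness and 11183 is composite.
The smallest witness among the given bases is 2.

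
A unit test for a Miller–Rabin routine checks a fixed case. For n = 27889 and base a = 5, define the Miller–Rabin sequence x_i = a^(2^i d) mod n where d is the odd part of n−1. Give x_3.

20709

n − 1 = 27888 = 2^4 · 1743, so s = 4 and d = 1743.
x_0 = 5^1743 mod 27889 = 11355.
x_1 = 11355^2 mod 27889 = 5178.
x_2 = 5178^2 mod 27889 = 10355.
x_3 = 10355^2 mod 27889 = 20709.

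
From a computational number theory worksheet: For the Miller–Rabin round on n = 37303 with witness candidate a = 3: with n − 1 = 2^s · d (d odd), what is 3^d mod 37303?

n − 1 = 37302 = 2^1 · 18651, so s = 1 and d = 18651.
3^18651 mod 37303 = 30176.

30176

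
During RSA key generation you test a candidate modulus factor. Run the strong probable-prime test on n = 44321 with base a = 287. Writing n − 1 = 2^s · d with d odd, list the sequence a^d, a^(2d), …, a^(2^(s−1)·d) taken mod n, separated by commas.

2091, 28823, 12505, 10537, 4264

n − 1 = 44320 = 2^5 · 1385, so s = 5 and d = 1385.
x_0 = 287^1385 mod 44321 = 2091.
x_1 = 2091^2 mod 44321 = 28823.
x_2 = 28823^2 mod 44321 = 12505.
x_3 = 12505^2 mod 44321 = 10537.
x_4 = 10537^2 mod 44321 = 4264.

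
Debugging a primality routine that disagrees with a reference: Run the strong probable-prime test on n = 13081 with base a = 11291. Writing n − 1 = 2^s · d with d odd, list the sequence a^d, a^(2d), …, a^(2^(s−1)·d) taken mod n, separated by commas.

n − 1 = 13080 = 2^3 · 1635, so s = 3 and d = 1635.
x_0 = 11291^1635 mod 13081 = 10000.
x_1 = 10000^2 mod 13081 = 8836.
x_2 = 8836^2 mod 13081 = 7488.

10000, 8836, 7488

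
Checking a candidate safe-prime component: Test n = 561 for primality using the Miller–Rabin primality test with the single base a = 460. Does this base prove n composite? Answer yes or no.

no

n − 1 = 560 = 2^4 · 35, so s = 4 and d = 35.
Repeated squaring mod 561: 460^1 ≡ 460, 460^2 ≡ 103, 460^4 ≡ 511, 460^8 ≡ 256, 460^16 ≡ 460, 460^32 ≡ 103.
35 = 32 + 2 + 1, so 460^35 ≡ 103·103·460 ≡ 1 (mod 561).
x_0 = 460^35 mod 561 = 1.
x_0 = 1, so 460 is not a witness.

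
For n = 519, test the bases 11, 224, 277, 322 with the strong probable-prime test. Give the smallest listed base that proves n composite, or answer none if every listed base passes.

n − 1 = 518 = 2^1 · 259, so s = 1 and d = 259.
Base 11: x_0 = 11^259 mod 519 = 335. x_0 ∉ {1, 518} and s = 1, so 11 is a Miller–Rabin witness and 519 is composite.
Base 224: x_0 = 224^259 mod 519 = 224. x_0 ∉ {1, 518} and s = 1, so 224 is a Miller–Rabin witness and 519 is composite.
Base 277: x_0 = 277^259 mod 519 = 415. x_0 ∉ {1, 518} and s = 1, so 277 is a Miller–Rabin witness and 519 is composite.
Base 322: x_0 = 322^259 mod 519 = 322. x_0 ∉ {1, 518} and s = 1, so 322 is a Miller–Rabin witness and 519 is composite.
The smallest witness among the given bases is 11.

11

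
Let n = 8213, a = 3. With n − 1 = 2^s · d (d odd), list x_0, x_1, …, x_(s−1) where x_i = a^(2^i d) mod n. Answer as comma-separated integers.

4922, 5947

n − 1 = 8212 = 2^2 · 2053, so s = 2 and d = 2053.
x_0 = 3^2053 mod 8213 = 4922.
x_1 = 4922^2 mod 8213 = 5947.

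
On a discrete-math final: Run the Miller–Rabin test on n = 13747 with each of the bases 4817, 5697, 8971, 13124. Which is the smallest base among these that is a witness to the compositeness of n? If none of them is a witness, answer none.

none

n − 1 = 13746 = 2^1 · 6873, so s = 1 and d = 6873.
Base 4817: x_0 = 4817^6873 mod 13747 = 13746. x_0 = 13746 ≡ −1, so 4817 is not a witness.
Base 5697: x_0 = 5697^6873 mod 13747 = 13746. x_0 = 13746 ≡ −1, so 5697 is not a witness.
Base 8971: x_0 = 8971^6873 mod 13747 = 1. x_0 = 1, so 8971 is not a witness.
Base 13124: x_0 = 13124^6873 mod 13747 = 1. x_0 = 1, so 13124 is not a witness.
No listed base is a witness for 13747.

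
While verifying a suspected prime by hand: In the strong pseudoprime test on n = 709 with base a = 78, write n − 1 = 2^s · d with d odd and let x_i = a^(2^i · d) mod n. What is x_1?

n − 1 = 708 = 2^2 · 177, so s = 2 and d = 177.
x_0 = 78^177 mod 709 = 708.
x_1 = 708^2 mod 709 = 1.

1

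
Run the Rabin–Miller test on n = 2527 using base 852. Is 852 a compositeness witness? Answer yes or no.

yes

n − 1 = 2526 = 2^1 · 1263, so s = 1 and d = 1263.
By repeated squaring, 852^1263 ≡ 2253 (mod 2527).
x_0 = 852^1263 mod 2527 = 2253.
x_0 ∉ {1, 2526} and s = 1, so 852 is a Miller–Rabin witness and 2527 is composite.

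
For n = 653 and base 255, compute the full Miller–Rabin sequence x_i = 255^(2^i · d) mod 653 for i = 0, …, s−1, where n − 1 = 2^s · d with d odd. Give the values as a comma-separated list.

149, 652

n − 1 = 652 = 2^2 · 163, so s = 2 and d = 163.
x_0 = 255^163 mod 653 = 149.
x_1 = 149^2 mod 653 = 652.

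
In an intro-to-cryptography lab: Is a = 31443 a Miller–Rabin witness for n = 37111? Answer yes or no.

n − 1 = 37110 = 2^1 · 18555, so s = 1 and d = 18555.
x_0 = 31443^18555 mod 37111 = 18363.
x_0 ∉ {1, 37110} and s = 1, so 31443 is a Miller–Rabin witness and 37111 is composite.

yes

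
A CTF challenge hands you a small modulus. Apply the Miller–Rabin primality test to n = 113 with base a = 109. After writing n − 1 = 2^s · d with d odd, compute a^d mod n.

1

n − 1 = 112 = 2^4 · 7, so s = 4 and d = 7.
Repeated squaring mod 113: 109^1 ≡ 109, 109^2 ≡ 16, 109^4 ≡ 30.
7 = 4 + 2 + 1, so 109^7 ≡ 30·16·109 ≡ 1 (mod 113).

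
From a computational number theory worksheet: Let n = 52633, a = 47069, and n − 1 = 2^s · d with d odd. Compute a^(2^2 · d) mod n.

n − 1 = 52632 = 2^3 · 6579, so s = 3 and d = 6579.
x_0 = 47069^6579 mod 52633 = 15037.
x_1 = 15037^2 mod 52633 = 1.
x_2 = 1^2 mod 52633 = 1.

1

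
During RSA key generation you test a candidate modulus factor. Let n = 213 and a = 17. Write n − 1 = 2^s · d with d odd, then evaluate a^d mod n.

n − 1 = 212 = 2^2 · 53, so s = 2 and d = 53.
Repeated squaring mod 213: 17^1 ≡ 17, 17^2 ≡ 76, 17^4 ≡ 25, 17^8 ≡ 199, 17^16 ≡ 196, 17^32 ≡ 76.
53 = 32 + 16 + 4 + 1, so 17^53 ≡ 76·196·25·17 ≡ 14 (mod 213).

14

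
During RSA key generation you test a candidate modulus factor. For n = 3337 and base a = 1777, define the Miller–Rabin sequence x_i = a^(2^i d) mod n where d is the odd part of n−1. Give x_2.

n − 1 = 3336 = 2^3 · 417, so s = 3 and d = 417.
Repeated squaring mod 3337: 1777^1 ≡ 1777, 1777^2 ≡ 927, 1777^4 ≡ 1720, 1777^8 ≡ 1818, 1777^16 ≡ 1494, 1777^32 ≡ 2920, 1777^64 ≡ 365, 1777^128 ≡ 3082, 1777^256 ≡ 1622.
417 = 256 + 128 + 32 + 1, so 1777^417 ≡ 1622·3082·2920·1777 ≡ 1997 (mod 3337).
x_0 = 1997.
x_1 = 1997^2 mod 3337 = 294.
x_2 = 294^2 mod 3337 = 3011.

3011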